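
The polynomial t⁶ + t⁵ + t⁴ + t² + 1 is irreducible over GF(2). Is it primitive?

No

Write f(t) = t⁶ + t⁵ + t⁴ + t² + 1.
|GF(2^6)^×| = 2^6 − 1 = 63. Prime factorization: 63 = 3^2·7.
f is primitive ⇔ t has order 63 in GF(2)[t]/(f), i.e. t^(63/q) ≠ 1 for each prime q | 63.
t^(21) mod f = 1
t^(9) mod f = t³ + 1.
Since t^(21) = 1, the order of t divides 21 < 63; not primitive.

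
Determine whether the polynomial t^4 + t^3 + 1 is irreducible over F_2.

Write P(t) = t^4 + t^3 + 1.
Check for roots in F_2: P(0) = 1; P(1) = 1.
No roots, so no linear factors.
Monic irreducibles of degree 2 over GF(2): t^2 + t + 1.
None of them divide P (all give nonzero remainder).
No irreducible factor of degree ≤ 2 exists, so P is irreducible over GF(2).

Yes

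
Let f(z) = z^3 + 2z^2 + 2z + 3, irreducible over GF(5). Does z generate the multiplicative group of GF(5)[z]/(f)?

Yes

|GF(5^3)^×| = 5^3 − 1 = 124. Prime factorization: 124 = 2^2·31.
f is primitive ⇔ z has order 124 in GF(5)[z]/(f), i.e. z^(124/q) ≠ 1 for each prime q | 124.
z^(62) mod f = 4.
z^(4) mod f = 2z^2 + z + 1.
None equal 1, so z has full order 124; f is primitive.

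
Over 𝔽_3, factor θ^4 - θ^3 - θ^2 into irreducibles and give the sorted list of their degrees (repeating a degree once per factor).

1, 1, 2

Write h(θ) = θ^4 - θ^3 - θ^2.
Roots in 𝔽_3: h(0) = 0 → root; h(1) = 2; h(2) = 1.
Linear factors from roots: (θ).
Complete factorization: h(θ) = (θ)^2·(θ^2 - θ - 1).
Factor degrees with multiplicity: 1 + 1 + 2 = 4.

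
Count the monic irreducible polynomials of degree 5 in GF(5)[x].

624

By the necklace-counting formula, N_5(5) = (1/5) Σ_{d|5} μ(5/d)·5^d.
Divisors of 5: 1, 5; μ(5/d) for each: -1, 1.
Σ = − 5^1 + 5^5 = 3120.
N = 3120/5 = 624.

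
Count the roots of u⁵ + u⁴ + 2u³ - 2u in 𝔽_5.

Write f(u) = u⁵ + u⁴ + 2u³ - 2u.
Evaluate at each of the 5 elements of 𝔽_5:
f(0) = 0 → root; f(1) = 2; f(2) = 0 → root; f(3) = 2; f(4) = 0 → root.
Roots: {0, 2, 4}.

3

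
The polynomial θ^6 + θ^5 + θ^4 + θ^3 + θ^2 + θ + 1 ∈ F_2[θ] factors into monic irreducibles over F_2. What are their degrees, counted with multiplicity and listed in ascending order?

3, 3

Write g(θ) = θ^6 + θ^5 + θ^4 + θ^3 + θ^2 + θ + 1.
Roots in F_2: g(0) = 1; g(1) = 1.
Complete factorization: g(θ) = (θ^3 + θ + 1)·(θ^3 + θ^2 + 1).
Factor degrees with multiplicity: 3 + 3 = 6.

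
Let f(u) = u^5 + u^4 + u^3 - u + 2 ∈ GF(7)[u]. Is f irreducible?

Check for roots in GF(7): f(0) = 2; f(1) = 4; f(2) = 0 → root; f(3) = 0 → root; f(4) = 5; f(5) = 1; f(6) = 2.
f(2) = 0, so (u − 2) divides f(u); f is reducible.

No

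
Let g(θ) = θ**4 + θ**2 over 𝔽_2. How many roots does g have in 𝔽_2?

Evaluate at each of the 2 elements of 𝔽_2:
g(0) = 0 → root; g(1) = 0 → root.
Roots: {0, 1}.

2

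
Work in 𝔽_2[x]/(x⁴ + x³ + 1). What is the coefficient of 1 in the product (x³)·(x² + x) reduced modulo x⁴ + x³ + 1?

Multiply in 𝔽_2[x]: (x³)·(x² + x) = x⁵ + x⁴.
Reduce using x⁴ ≡ x³ + 1 (mod x⁴ + x³ + 1).
Reduced: x.

0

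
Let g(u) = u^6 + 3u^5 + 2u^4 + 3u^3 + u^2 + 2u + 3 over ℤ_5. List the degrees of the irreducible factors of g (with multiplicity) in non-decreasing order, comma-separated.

Roots in ℤ_5: g(0) = 3; g(1) = 0 → root; g(2) = 2; g(3) = 4; g(4) = 4.
Linear factors from roots: (u + 4).
Complete factorization: g(u) = (u + 4)·(u^2 + 3u + 4)·(u^3 + u^2 + 4u + 3).
Factor degrees with multiplicity: 1 + 2 + 3 = 6.

1, 2, 3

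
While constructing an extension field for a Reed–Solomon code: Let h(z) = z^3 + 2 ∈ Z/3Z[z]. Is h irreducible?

Check for roots in Z/3Z: h(0) = 2; h(1) = 0 → root; h(2) = 1.
h(1) = 0, so (z − 1) divides h(z); h is reducible.

No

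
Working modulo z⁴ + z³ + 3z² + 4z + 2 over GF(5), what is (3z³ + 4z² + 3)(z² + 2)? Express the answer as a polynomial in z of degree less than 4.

Multiply in GF(5)[z]: (3z³ + 4z² + 3)·(z² + 2) = 3z⁵ + 4z⁴ + z³ + z² + 1.
Reduce using z⁴ ≡ 4z³ + 2z² + z + 3 (mod z⁴ + z³ + 3z² + 4z + 2).
Reduced: z³ + z² + 4.

z^3 + z^2 + 4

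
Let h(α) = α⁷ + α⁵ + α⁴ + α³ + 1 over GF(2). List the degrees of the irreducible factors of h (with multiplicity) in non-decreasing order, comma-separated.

7

Roots in GF(2): h(0) = 1; h(1) = 1.
Complete factorization: h(α) = (α⁷ + α⁵ + α⁴ + α³ + 1).
Factor degrees with multiplicity: 7 = 7.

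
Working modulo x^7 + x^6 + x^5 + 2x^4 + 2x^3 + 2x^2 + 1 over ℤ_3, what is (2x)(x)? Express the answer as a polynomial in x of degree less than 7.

2x^2

Multiply in ℤ_3[x]: (2x)·(x) = 2x^2.
Reduced: 2x^2.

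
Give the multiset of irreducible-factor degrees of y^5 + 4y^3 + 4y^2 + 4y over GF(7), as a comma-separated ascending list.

1, 1, 1, 2

Write g(y) = y^5 + 4y^3 + 4y^2 + 4y.
Linear factors from roots: (y), (y + 4), (y + 2).
Complete factorization: g(y) = (y)·(y + 2)·(y + 4)·(y^2 + y + 4).
Factor degrees with multiplicity: 1 + 1 + 1 + 2 = 5.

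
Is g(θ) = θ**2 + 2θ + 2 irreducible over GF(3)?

Check for roots in GF(3): g(0) = 2; g(1) = 2; g(2) = 1.
No roots. A degree-2 polynomial over a field with no linear factor is irreducible.

Yes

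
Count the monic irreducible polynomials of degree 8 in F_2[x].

By the necklace-counting formula, N_2(8) = (1/8) Σ_{d|8} μ(8/d)·2^d.
Divisors of 8: 1, 2, 4, 8; μ(8/d) for each: 0, 0, -1, 1.
Σ = − 2^4 + 2^8 = 240.
N = 240/8 = 30.

30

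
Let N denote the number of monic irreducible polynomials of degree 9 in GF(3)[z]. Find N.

2184

By the necklace-counting formula, N_3(9) = (1/9) Σ_{d|9} μ(9/d)·3^d.
Divisors of 9: 1, 3, 9; μ(9/d) for each: 0, -1, 1.
Σ = − 3^3 + 3^9 = 19656.
N = 19656/9 = 2184.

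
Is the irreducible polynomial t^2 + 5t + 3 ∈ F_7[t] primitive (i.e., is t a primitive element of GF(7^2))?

Yes

Write f(t) = t^2 + 5t + 3.
|GF(7^2)^×| = 7^2 − 1 = 48. Prime factorization: 48 = 2^4·3.
f is primitive ⇔ t has order 48 in GF(7)[t]/(f), i.e. t^(48/q) ≠ 1 for each prime q | 48.
t^(24) mod f = 6.
t^(16) mod f = 2.
None equal 1, so t has full order 48; f is primitive.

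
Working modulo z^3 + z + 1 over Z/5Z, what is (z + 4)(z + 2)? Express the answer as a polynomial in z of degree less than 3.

z^2 + z + 3

Multiply in Z/5Z[z]: (z + 4)·(z + 2) = z^2 + z + 3.
Reduced: z^2 + z + 3.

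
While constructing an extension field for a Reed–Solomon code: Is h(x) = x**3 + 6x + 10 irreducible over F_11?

Check each element of F_11 for a root: h(0)=10, h(1)=6, h(2)=8, h(3)=0, h(4)=10, h(5)=0, h(6)=9, h(7)=10, h(8)=9, h(9)=1, h(10)=3.
h(3) = 0, so (x − 3) divides h(x); h is reducible.

No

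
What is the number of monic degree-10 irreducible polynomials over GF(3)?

5880

By the necklace-counting formula, N_3(10) = (1/10) Σ_{d|10} μ(10/d)·3^d.
Divisors of 10: 1, 2, 5, 10; μ(10/d) for each: 1, -1, -1, 1.
Σ = 3^1 − 3^2 − 3^5 + 3^10 = 58800.
N = 58800/10 = 5880.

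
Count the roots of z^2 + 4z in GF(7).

2

Write P(z) = z^2 + 4z.
Evaluate at each of the 7 elements of GF(7):
P(0) = 0 → root; P(1) = 5; P(2) = 5; P(3) = 0 → root; P(4) = 4; P(5) = 3; P(6) = 4.
Roots: {0, 3}.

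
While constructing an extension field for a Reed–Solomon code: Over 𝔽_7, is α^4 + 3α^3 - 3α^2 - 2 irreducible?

No

Write g(α) = α^4 + 3α^3 - 3α^2 - 2.
Check for roots in 𝔽_7: g(0) = 5; g(1) = 6; g(2) = 5; g(3) = 0 → root; g(4) = 6; g(5) = 6; g(6) = 0 → root.
g(3) = 0, so (α − 3) divides g(α); g is reducible.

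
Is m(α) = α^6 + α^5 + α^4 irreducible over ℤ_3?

No

Check for roots in ℤ_3: m(0) = 0 → root; m(1) = 0 → root; m(2) = 1.
m(0) = 0, so (α) divides m(α); m is reducible.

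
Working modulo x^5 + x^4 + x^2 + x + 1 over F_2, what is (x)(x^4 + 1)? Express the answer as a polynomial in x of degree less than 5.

Multiply in F_2[x]: (x)·(x^4 + 1) = x^5 + x.
Reduce using x^5 ≡ x^4 + x^2 + x + 1 (mod x^5 + x^4 + x^2 + x + 1).
Reduced: x^4 + x^2 + 1.

x^4 + x^2 + 1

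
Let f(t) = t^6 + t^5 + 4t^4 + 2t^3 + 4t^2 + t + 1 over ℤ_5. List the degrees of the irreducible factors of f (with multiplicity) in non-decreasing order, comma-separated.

1, 1, 2, 2

Roots in ℤ_5: f(0) = 1; f(1) = 4; f(2) = 0 → root; f(3) = 0 → root; f(4) = 1.
Linear factors from roots: (t + 3), (t + 2).
Complete factorization: f(t) = (t + 2)·(t + 3)·(t^2 + 2t + 3)·(t^2 + 4t + 2).
Factor degrees with multiplicity: 1 + 1 + 2 + 2 = 6.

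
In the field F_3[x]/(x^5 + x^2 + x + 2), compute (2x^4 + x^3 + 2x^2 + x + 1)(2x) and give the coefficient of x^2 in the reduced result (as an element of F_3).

Multiply in F_3[x]: (2x^4 + x^3 + 2x^2 + x + 1)·(2x) = x^5 + 2x^4 + x^3 + 2x^2 + 2x.
Reduce using x^5 ≡ 2x^2 + 2x + 1 (mod x^5 + x^2 + x + 2).
Reduced: 2x^4 + x^3 + x^2 + x + 1.

1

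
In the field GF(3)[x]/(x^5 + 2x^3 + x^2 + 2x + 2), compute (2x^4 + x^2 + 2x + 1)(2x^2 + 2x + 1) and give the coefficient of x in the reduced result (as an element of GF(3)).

0

Multiply in GF(3)[x]: (2x^4 + x^2 + 2x + 1)·(2x^2 + 2x + 1) = x^6 + x^5 + x^4 + x^2 + x + 1.
Reduce using x^5 ≡ x^3 + 2x^2 + x + 1 (mod x^5 + 2x^3 + x^2 + 2x + 2).
Reduced: 2x^4 + x^2 + 2.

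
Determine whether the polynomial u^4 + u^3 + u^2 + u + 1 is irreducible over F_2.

Yes

Write h(u) = u^4 + u^3 + u^2 + u + 1.
Check for roots in F_2: h(0) = 1; h(1) = 1.
No roots, so no linear factors.
Monic irreducibles of degree 2 over GF(2): u^2 + u + 1.
None of them divide h (all give nonzero remainder).
No irreducible factor of degree ≤ 2 exists, so h is irreducible over GF(2).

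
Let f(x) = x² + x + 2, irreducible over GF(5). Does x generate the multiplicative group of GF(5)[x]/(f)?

Yes

|GF(5^2)^×| = 5^2 − 1 = 24. Prime factorization: 24 = 2^3·3.
f is primitive ⇔ x has order 24 in GF(5)[x]/(f), i.e. x^(24/q) ≠ 1 for each prime q | 24.
x^(12) mod f = 4.
x^(8) mod f = 3x + 1.
None equal 1, so x has full order 24; f is primitive.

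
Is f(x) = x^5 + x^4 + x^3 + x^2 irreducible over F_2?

No

Check for roots in F_2: f(0) = 0 → root; f(1) = 0 → root.
f(0) = 0, so (x) divides f(x); f is reducible.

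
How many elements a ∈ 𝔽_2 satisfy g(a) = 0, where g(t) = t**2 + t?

Evaluate at each of the 2 elements of 𝔽_2:
g(0) = 0 → root; g(1) = 0 → root.
Roots: {0, 1}.

2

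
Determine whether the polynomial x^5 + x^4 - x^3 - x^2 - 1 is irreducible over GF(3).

Yes

Write f(x) = x^5 + x^4 - x^3 - x^2 - 1.
Check for roots in GF(3): f(0) = 2; f(1) = 2; f(2) = 2.
No roots, so no linear factors.
Monic irreducibles of degree 2 over GF(3): x^2 + 1, x^2 + x - 1, x^2 - x - 1.
None of them divide f (all give nonzero remainder).
No irreducible factor of degree ≤ 2 exists, so f is irreducible over GF(3).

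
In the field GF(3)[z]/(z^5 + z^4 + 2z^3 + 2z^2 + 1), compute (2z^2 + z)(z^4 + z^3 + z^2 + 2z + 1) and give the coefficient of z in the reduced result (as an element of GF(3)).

2

Multiply in GF(3)[z]: (2z^2 + z)·(z^4 + z^3 + z^2 + 2z + 1) = 2z^6 + 2z^3 + z^2 + z.
Reduce using z^5 ≡ 2z^4 + z^3 + z^2 + 2 (mod z^5 + z^4 + 2z^3 + 2z^2 + 1).
Reduced: z^4 + 2z^3 + 2z^2 + 2z + 2.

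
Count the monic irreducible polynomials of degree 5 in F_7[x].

3360

Gauss's count: N_{7}(5) = (1/5) Σ_{d|5} μ(5/d)·7^d.
Divisors of 5: 1, 5; μ(5/d) for each: -1, 1.
Σ = − 7^1 + 7^5 = 16800.
N = 16800/5 = 3360.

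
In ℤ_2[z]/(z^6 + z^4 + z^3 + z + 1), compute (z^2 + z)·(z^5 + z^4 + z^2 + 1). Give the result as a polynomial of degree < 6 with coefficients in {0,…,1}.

z^3

Multiply in ℤ_2[z]: (z^2 + z)·(z^5 + z^4 + z^2 + 1) = z^7 + z^5 + z^4 + z^3 + z^2 + z.
Reduce using z^6 ≡ z^4 + z^3 + z + 1 (mod z^6 + z^4 + z^3 + z + 1).
Reduced: z^3.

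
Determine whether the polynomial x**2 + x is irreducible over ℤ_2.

No

Write P(x) = x**2 + x.
Check for roots in ℤ_2: P(0) = 0 → root; P(1) = 0 → root.
P(0) = 0, so (x) divides P(x); P is reducible.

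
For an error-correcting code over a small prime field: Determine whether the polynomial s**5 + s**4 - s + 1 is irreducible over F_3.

Write m(s) = s**5 + s**4 - s + 1.
Check for roots in F_3: m(0) = 1; m(1) = 2; m(2) = 2.
No roots, so no linear factors.
Monic irreducibles of degree 2 over GF(3): s**2 + 1, s**2 + s - 1, s**2 - s - 1.
None of them divide m (all give nonzero remainder).
No irreducible factor of degree ≤ 2 exists, so m is irreducible over GF(3).

Yes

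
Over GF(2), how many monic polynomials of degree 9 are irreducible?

x^(2^9) − x is the product of all monic irreducibles of degree dividing 9; Möbius inversion gives N = (1/9) Σ μ(9/d)·2^d.
Divisors of 9: 1, 3, 9; μ(9/d) for each: 0, -1, 1.
Σ = − 2^3 + 2^9 = 504.
N = 504/9 = 56.

56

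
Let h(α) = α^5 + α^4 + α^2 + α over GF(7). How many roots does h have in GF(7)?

Evaluate at each of the 7 elements of GF(7):
h(0) = 0 → root; h(1) = 4; h(2) = 5; h(3) = 0 → root; h(4) = 5; h(5) = 0 → root; h(6) = 0 → root.
Roots: {0, 3, 5, 6}.

4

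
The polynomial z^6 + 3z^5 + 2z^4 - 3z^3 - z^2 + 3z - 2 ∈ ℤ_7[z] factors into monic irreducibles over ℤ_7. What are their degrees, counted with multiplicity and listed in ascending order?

Write g(z) = z^6 + 3z^5 + 2z^4 - 3z^3 - z^2 + 3z - 2.
Linear factors from roots: (z - 2).
Complete factorization: g(z) = (z - 2)·(z^2 + 2)·(z^3 - 2z^2 + 3z - 3).
Factor degrees with multiplicity: 1 + 2 + 3 = 6.

1, 2, 3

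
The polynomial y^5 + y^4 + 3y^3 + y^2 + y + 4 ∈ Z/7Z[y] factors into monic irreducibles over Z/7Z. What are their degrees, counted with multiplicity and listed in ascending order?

Write f(y) = y^5 + y^4 + 3y^3 + y^2 + y + 4.
Complete factorization: f(y) = (y^5 + y^4 + 3y^3 + y^2 + y + 4).
Factor degrees with multiplicity: 5 = 5.

5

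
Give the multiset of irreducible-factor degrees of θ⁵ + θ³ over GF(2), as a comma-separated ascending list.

1, 1, 1, 1, 1

Write f(θ) = θ⁵ + θ³.
Roots in GF(2): f(0) = 0 → root; f(1) = 0 → root.
Linear factors from roots: (θ), (θ + 1).
Complete factorization: f(θ) = (θ + 1)^2·(θ)^3.
Factor degrees with multiplicity: 1 + 1 + 1 + 1 + 1 = 5.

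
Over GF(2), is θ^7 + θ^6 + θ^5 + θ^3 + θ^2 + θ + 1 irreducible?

Yes

Write g(θ) = θ^7 + θ^6 + θ^5 + θ^3 + θ^2 + θ + 1.
Check for roots in GF(2): g(0) = 1; g(1) = 1.
No roots, so no linear factors.
Monic irreducibles of degree 2 over GF(2): θ^2 + θ + 1.
None of them divide g (all give nonzero remainder).
Monic irreducibles of degree 3 over GF(2): θ^3 + θ + 1, θ^3 + θ^2 + 1.
None of them divide g (all give nonzero remainder).
No irreducible factor of degree ≤ 3 exists, so g is irreducible over GF(2).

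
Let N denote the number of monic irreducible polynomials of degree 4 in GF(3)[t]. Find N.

The number of monic irreducibles of degree 4 over GF(3) is (1/4)·Σ_{d∣4} μ(4/d) 3^d.
Divisors of 4: 1, 2, 4; μ(4/d) for each: 0, -1, 1.
Σ = − 3^2 + 3^4 = 72.
N = 72/4 = 18.

18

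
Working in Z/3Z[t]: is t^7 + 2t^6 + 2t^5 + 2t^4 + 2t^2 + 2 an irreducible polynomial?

Write g(t) = t^7 + 2t^6 + 2t^5 + 2t^4 + 2t^2 + 2.
Check for roots in Z/3Z: g(0) = 2; g(1) = 2; g(2) = 2.
No roots, so no linear factors.
Monic irreducibles of degree 2 over GF(3): t^2 + 1, t^2 + t + 2, t^2 + 2t + 2.
None of them divide g (all give nonzero remainder).
Degree-3 irreducible divisors: test the 8 monic irreducibles of degree 3 over GF(3).
None of them divide g (all give nonzero remainder).
No irreducible factor of degree ≤ 3 exists, so g is irreducible over GF(3).

Yes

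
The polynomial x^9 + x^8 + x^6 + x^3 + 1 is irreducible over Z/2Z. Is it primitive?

Write f(x) = x^9 + x^8 + x^6 + x^3 + 1.
|GF(2^9)^×| = 2^9 − 1 = 511. Prime factorization: 511 = 7·73.
f is primitive ⇔ x has order 511 in GF(2)[x]/(f), i.e. x^(511/q) ≠ 1 for each prime q | 511.
x^(73) mod f = 1
x^(7) mod f = x^7.
Since x^(73) = 1, the order of x divides 73 < 511; not primitive.

No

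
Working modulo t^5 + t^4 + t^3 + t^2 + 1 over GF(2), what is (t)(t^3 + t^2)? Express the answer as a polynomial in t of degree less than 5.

t^4 + t^3

Multiply in GF(2)[t]: (t)·(t^3 + t^2) = t^4 + t^3.
Reduced: t^4 + t^3.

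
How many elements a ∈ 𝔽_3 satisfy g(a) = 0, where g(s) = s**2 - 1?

2

Evaluate at each of the 3 elements of 𝔽_3:
g(0) = 2; g(1) = 0 → root; g(2) = 0 → root.
Roots: {1, 2}.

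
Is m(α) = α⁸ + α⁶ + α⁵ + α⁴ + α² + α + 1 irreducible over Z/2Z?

Check for roots in Z/2Z: m(0) = 1; m(1) = 1.
No roots, so no linear factors.
Monic irreducibles of degree 2 over GF(2): α² + α + 1.
None of them divide m (all give nonzero remainder).
Monic irreducibles of degree 3 over GF(2): α³ + α + 1, α³ + α² + 1.
None of them divide m (all give nonzero remainder).
Monic irreducibles of degree 4 over GF(2): α⁴ + α + 1, α⁴ + α³ + 1, α⁴ + α³ + α² + α + 1.
None of them divide m (all give nonzero remainder).
No irreducible factor of degree ≤ 4 exists, so m is irreducible over GF(2).

Yes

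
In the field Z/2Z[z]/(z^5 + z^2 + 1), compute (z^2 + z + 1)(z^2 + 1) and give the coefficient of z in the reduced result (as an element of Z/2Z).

1

Multiply in Z/2Z[z]: (z^2 + z + 1)·(z^2 + 1) = z^4 + z^3 + z + 1.
Reduced: z^4 + z^3 + z + 1.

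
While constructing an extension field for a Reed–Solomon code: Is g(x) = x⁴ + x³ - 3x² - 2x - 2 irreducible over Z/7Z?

Check for roots in Z/7Z: g(0) = 5; g(1) = 2; g(2) = 6; g(3) = 3; g(4) = 3; g(5) = 5; g(6) = 4.
No roots, so no linear factors.
Degree-2 irreducible divisors: test the 21 monic irreducibles of degree 2 over GF(7).
None of them divide g (all give nonzero remainder).
No irreducible factor of degree ≤ 2 exists, so g is irreducible over GF(7).

Yes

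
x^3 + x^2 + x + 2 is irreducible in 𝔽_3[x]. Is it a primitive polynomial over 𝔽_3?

Write f(x) = x^3 + x^2 + x + 2.
|GF(3^3)^×| = 3^3 − 1 = 26. Prime factorization: 26 = 2·13.
f is primitive ⇔ x has order 26 in GF(3)[x]/(f), i.e. x^(26/q) ≠ 1 for each prime q | 26.
x^(13) mod f = 1
x^(2) mod f = x^2.
Since x^(13) = 1, the order of x divides 13 < 26; not primitive.

No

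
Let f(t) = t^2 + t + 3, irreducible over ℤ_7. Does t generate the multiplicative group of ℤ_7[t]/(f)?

|GF(7^2)^×| = 7^2 − 1 = 48. Prime factorization: 48 = 2^4·3.
f is primitive ⇔ t has order 48 in GF(7)[t]/(f), i.e. t^(48/q) ≠ 1 for each prime q | 48.
t^(24) mod f = 6.
t^(16) mod f = 2.
None equal 1, so t has full order 48; f is primitive.

Yes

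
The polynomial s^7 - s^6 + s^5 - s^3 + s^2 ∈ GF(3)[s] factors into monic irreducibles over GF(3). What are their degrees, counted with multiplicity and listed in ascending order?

1, 1, 2, 3

Write g(s) = s^7 - s^6 + s^5 - s^3 + s^2.
Roots in GF(3): g(0) = 0 → root; g(1) = 1; g(2) = 2.
Linear factors from roots: (s).
Complete factorization: g(s) = (s)^2·(s^2 - s - 1)·(s^3 - s - 1).
Factor degrees with multiplicity: 1 + 1 + 2 + 3 = 7.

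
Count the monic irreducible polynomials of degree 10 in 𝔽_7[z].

The number of monic irreducibles of degree 10 over GF(7) is (1/10)·Σ_{d∣10} μ(10/d) 7^d.
Divisors of 10: 1, 2, 5, 10; μ(10/d) for each: 1, -1, -1, 1.
Σ = 7^1 − 7^2 − 7^5 + 7^10 = 282458400.
N = 282458400/10 = 28245840.

28245840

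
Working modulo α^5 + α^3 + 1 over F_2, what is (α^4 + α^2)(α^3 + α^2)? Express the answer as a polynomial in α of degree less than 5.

Multiply in F_2[α]: (α^4 + α^2)·(α^3 + α^2) = α^7 + α^6 + α^5 + α^4.
Reduce using α^5 ≡ α^3 + 1 (mod α^5 + α^3 + 1).
Reduced: α^2 + α.

α^2 + α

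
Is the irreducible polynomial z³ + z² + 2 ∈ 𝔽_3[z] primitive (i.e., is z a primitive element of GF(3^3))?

Write f(z) = z³ + z² + 2.
|GF(3^3)^×| = 3^3 − 1 = 26. Prime factorization: 26 = 2·13.
f is primitive ⇔ z has order 26 in GF(3)[z]/(f), i.e. z^(26/q) ≠ 1 for each prime q | 26.
z^(13) mod f = 1
z^(2) mod f = z².
Since z^(13) = 1, the order of z divides 13 < 26; not primitive.

No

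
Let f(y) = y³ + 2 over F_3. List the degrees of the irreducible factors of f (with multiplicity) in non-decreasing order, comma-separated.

1, 1, 1

Roots in F_3: f(0) = 2; f(1) = 0 → root; f(2) = 1.
Linear factors from roots: (y + 2).
Complete factorization: f(y) = (y + 2)^3.
Factor degrees with multiplicity: 1 + 1 + 1 = 3.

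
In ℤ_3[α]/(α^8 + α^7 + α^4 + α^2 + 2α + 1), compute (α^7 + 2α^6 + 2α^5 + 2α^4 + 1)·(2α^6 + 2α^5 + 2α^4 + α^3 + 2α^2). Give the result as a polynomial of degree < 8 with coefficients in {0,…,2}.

Multiply in ℤ_3[α]: (α^7 + 2α^6 + 2α^5 + 2α^4 + 1)·(2α^6 + 2α^5 + 2α^4 + α^3 + 2α^2) = 2α^13 + α^11 + α^10 + α^8 + 2α^5 + 2α^4 + α^3 + 2α^2.
Reduce using α^8 ≡ 2α^7 + 2α^4 + 2α^2 + α + 2 (mod α^8 + α^7 + α^4 + α^2 + 2α + 1).
Reduced: α^7 + α^5 + 2α^3 + α^2.

α^7 + α^5 + 2α^3 + α^2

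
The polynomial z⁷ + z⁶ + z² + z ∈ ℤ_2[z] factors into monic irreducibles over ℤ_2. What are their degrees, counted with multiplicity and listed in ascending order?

Write f(z) = z⁷ + z⁶ + z² + z.
Roots in ℤ_2: f(0) = 0 → root; f(1) = 0 → root.
Linear factors from roots: (z), (z + 1).
Complete factorization: f(z) = (z)·(z + 1)^2·(z⁴ + z³ + z² + z + 1).
Factor degrees with multiplicity: 1 + 1 + 1 + 4 = 7.

1, 1, 1, 4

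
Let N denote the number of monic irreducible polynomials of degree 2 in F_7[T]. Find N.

By the necklace-counting formula, N_7(2) = (1/2) Σ_{d|2} μ(2/d)·7^d.
Divisors of 2: 1, 2; μ(2/d) for each: -1, 1.
Σ = − 7^1 + 7^2 = 42.
N = 42/2 = 21.

21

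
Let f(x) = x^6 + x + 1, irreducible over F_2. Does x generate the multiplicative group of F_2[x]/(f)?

|GF(2^6)^×| = 2^6 − 1 = 63. Prime factorization: 63 = 3^2·7.
f is primitive ⇔ x has order 63 in GF(2)[x]/(f), i.e. x^(63/q) ≠ 1 for each prime q | 63.
x^(21) mod f = x^5 + x^4 + x^3 + x + 1.
x^(9) mod f = x^4 + x^3.
None equal 1, so x has full order 63; f is primitive.

Yes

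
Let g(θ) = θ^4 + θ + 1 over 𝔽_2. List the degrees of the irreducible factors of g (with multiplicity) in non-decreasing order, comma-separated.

Roots in 𝔽_2: g(0) = 1; g(1) = 1.
Complete factorization: g(θ) = (θ^4 + θ + 1).
Factor degrees with multiplicity: 4 = 4.

4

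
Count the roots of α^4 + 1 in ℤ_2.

Write h(α) = α^4 + 1.
Evaluate at each of the 2 elements of ℤ_2:
h(0) = 1; h(1) = 0 → root.
Roots: {1}.

1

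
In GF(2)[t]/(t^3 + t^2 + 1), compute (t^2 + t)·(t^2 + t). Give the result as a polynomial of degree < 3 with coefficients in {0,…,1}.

Multiply in GF(2)[t]: (t^2 + t)·(t^2 + t) = t^4 + t^2.
Reduce using t^3 ≡ t^2 + 1 (mod t^3 + t^2 + 1).
Reduced: t + 1.

t + 1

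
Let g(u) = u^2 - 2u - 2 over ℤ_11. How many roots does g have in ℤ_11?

2

Evaluate at each of the 11 elements of ℤ_11:
g(0) = 9; g(1) = 8; g(2) = 9; g(3) = 1; g(4) = 6; g(5) = 2; g(6) = 0 → root; g(7) = 0 → root; g(8) = 2; g(9) = 6; g(10) = 1.
Roots: {6, 7}.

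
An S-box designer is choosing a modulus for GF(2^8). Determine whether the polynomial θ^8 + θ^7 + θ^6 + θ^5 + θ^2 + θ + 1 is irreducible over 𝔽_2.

Write f(θ) = θ^8 + θ^7 + θ^6 + θ^5 + θ^2 + θ + 1.
Check for roots in 𝔽_2: f(0) = 1; f(1) = 1.
No roots, so no linear factors.
Monic irreducibles of degree 2 over GF(2): θ^2 + θ + 1.
None of them divide f (all give nonzero remainder).
Monic irreducibles of degree 3 over GF(2): θ^3 + θ + 1, θ^3 + θ^2 + 1.
None of them divide f (all give nonzero remainder).
Monic irreducibles of degree 4 over GF(2): θ^4 + θ + 1, θ^4 + θ^3 + 1, θ^4 + θ^3 + θ^2 + θ + 1.
None of them divide f (all give nonzero remainder).
No irreducible factor of degree ≤ 4 exists, so f is irreducible over GF(2).

Yes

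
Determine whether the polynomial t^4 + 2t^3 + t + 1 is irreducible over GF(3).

Yes

Write m(t) = t^4 + 2t^3 + t + 1.
Check for roots in GF(3): m(0) = 1; m(1) = 2; m(2) = 2.
No roots, so no linear factors.
Monic irreducibles of degree 2 over GF(3): t^2 + 1, t^2 + t + 2, t^2 + 2t + 2.
None of them divide m (all give nonzero remainder).
No irreducible factor of degree ≤ 2 exists, so m is irreducible over GF(3).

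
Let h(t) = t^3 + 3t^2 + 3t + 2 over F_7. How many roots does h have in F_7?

Evaluate at each of the 7 elements of F_7:
h(0) = 2; h(1) = 2; h(2) = 0 → root; h(3) = 2; h(4) = 0 → root; h(5) = 0 → root; h(6) = 1.
Roots: {2, 4, 5}.

3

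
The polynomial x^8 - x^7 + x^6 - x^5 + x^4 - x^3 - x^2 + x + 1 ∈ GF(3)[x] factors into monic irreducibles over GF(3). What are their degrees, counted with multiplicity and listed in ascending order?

8

Write g(x) = x^8 - x^7 + x^6 - x^5 + x^4 - x^3 - x^2 + x + 1.
Roots in GF(3): g(0) = 1; g(1) = 1; g(2) = 2.
Complete factorization: g(x) = (x^8 - x^7 + x^6 - x^5 + x^4 - x^3 - x^2 + x + 1).
Factor degrees with multiplicity: 8 = 8.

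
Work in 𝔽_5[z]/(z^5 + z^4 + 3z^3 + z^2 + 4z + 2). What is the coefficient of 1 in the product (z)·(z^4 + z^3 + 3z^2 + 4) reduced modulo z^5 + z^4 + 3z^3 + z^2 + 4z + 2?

3

Multiply in 𝔽_5[z]: (z)·(z^4 + z^3 + 3z^2 + 4) = z^5 + z^4 + 3z^3 + 4z.
Reduce using z^5 ≡ 4z^4 + 2z^3 + 4z^2 + z + 3 (mod z^5 + z^4 + 3z^3 + z^2 + 4z + 2).
Reduced: 4z^2 + 3.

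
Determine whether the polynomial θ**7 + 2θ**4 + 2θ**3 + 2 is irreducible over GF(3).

Write f(θ) = θ**7 + 2θ**4 + 2θ**3 + 2.
Check for roots in GF(3): f(0) = 2; f(1) = 1; f(2) = 1.
No roots, so no linear factors.
Monic irreducibles of degree 2 over GF(3): θ**2 + 1, θ**2 + θ + 2, θ**2 + 2θ + 2.
None of them divide f (all give nonzero remainder).
Degree-3 irreducible divisors: test the 8 monic irreducibles of degree 3 over GF(3).
None of them divide f (all give nonzero remainder).
No irreducible factor of degree ≤ 3 exists, so f is irreducible over GF(3).

Yes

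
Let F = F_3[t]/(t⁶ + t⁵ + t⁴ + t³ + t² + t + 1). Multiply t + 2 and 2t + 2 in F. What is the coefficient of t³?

Multiply in F_3[t]: (t + 2)·(2t + 2) = 2t² + 1.
Reduced: 2t² + 1.

0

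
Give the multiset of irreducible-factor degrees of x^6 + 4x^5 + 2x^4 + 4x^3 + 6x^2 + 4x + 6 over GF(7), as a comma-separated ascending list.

1, 1, 4

Write g(x) = x^6 + 4x^5 + 2x^4 + 4x^3 + 6x^2 + 4x + 6.
Linear factors from roots: (x + 5), (x + 2).
Complete factorization: g(x) = (x + 2)·(x + 5)·(x^4 + 4x^3 + 6x^2 + 6x + 2).
Factor degrees with multiplicity: 1 + 1 + 4 = 6.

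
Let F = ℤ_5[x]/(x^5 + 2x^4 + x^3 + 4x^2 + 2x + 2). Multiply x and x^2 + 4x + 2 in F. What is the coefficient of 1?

Multiply in ℤ_5[x]: (x)·(x^2 + 4x + 2) = x^3 + 4x^2 + 2x.
Reduced: x^3 + 4x^2 + 2x.

0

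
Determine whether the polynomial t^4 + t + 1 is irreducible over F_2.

Yes

Write f(t) = t^4 + t + 1.
Check for roots in F_2: f(0) = 1; f(1) = 1.
No roots, so no linear factors.
Monic irreducibles of degree 2 over GF(2): t^2 + t + 1.
None of them divide f (all give nonzero remainder).
No irreducible factor of degree ≤ 2 exists, so f is irreducible over GF(2).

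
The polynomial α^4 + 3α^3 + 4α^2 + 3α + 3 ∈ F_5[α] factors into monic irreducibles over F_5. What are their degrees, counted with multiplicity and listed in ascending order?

1, 1, 2

Write g(α) = α^4 + 3α^3 + 4α^2 + 3α + 3.
Roots in F_5: g(0) = 3; g(1) = 4; g(2) = 0 → root; g(3) = 0 → root; g(4) = 2.
Linear factors from roots: (α + 3), (α + 2).
Complete factorization: g(α) = (α + 2)·(α + 3)·(α^2 + 3α + 3).
Factor degrees with multiplicity: 1 + 1 + 2 = 4.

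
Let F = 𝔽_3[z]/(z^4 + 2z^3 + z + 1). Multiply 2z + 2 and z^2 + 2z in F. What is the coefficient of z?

Multiply in 𝔽_3[z]: (2z + 2)·(z^2 + 2z) = 2z^3 + z.
Reduced: 2z^3 + z.

1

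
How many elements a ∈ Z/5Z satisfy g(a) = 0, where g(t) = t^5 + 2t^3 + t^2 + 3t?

3

Evaluate at each of the 5 elements of Z/5Z:
g(0) = 0 → root; g(1) = 2; g(2) = 3; g(3) = 0 → root; g(4) = 0 → root.
Roots: {0, 3, 4}.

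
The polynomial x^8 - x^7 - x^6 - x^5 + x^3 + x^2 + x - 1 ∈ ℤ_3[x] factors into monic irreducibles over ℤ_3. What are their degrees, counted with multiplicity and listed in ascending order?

1, 1, 1, 1, 2, 2

Write f(x) = x^8 - x^7 - x^6 - x^5 + x^3 + x^2 + x - 1.
Roots in ℤ_3: f(0) = 2; f(1) = 0 → root; f(2) = 0 → root.
Linear factors from roots: (x - 1), (x + 1).
Complete factorization: f(x) = (x - 1)·(x + 1)^3·(x^2 + 1)^2.
Factor degrees with multiplicity: 1 + 1 + 1 + 1 + 2 + 2 = 8.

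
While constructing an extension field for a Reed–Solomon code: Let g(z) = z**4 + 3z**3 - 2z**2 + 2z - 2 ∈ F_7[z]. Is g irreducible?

Yes

Check for roots in F_7: g(0) = 5; g(1) = 2; g(2) = 6; g(3) = 1; g(4) = 2; g(5) = 6; g(6) = 6.
No roots, so no linear factors.
Degree-2 irreducible divisors: test the 21 monic irreducibles of degree 2 over GF(7).
None of them divide g (all give nonzero remainder).
No irreducible factor of degree ≤ 2 exists, so g is irreducible over GF(7).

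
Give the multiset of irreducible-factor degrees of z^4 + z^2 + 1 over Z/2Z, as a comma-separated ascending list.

Write f(z) = z^4 + z^2 + 1.
Roots in Z/2Z: f(0) = 1; f(1) = 1.
Complete factorization: f(z) = (z^2 + z + 1)^2.
Factor degrees with multiplicity: 2 + 2 = 4.

2, 2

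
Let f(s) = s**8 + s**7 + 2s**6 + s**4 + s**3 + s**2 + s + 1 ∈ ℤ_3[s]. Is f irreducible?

No

Check for roots in ℤ_3: f(0) = 1; f(1) = 0 → root; f(2) = 0 → root.
f(1) = 0, so (s − 1) divides f(s); f is reducible.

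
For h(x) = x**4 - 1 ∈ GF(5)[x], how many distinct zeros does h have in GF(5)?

Evaluate at each of the 5 elements of GF(5):
h(0) = 4; h(1) = 0 → root; h(2) = 0 → root; h(3) = 0 → root; h(4) = 0 → root.
Roots: {1, 2, 3, 4}.

4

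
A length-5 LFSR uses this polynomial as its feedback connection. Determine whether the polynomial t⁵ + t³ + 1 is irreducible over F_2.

Yes

Write g(t) = t⁵ + t³ + 1.
Check for roots in F_2: g(0) = 1; g(1) = 1.
No roots, so no linear factors.
Monic irreducibles of degree 2 over GF(2): t² + t + 1.
None of them divide g (all give nonzero remainder).
No irreducible factor of degree ≤ 2 exists, so g is irreducible over GF(2).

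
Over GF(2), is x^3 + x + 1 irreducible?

Yes

Write g(x) = x^3 + x + 1.
Check for roots in GF(2): g(0) = 1; g(1) = 1.
No roots. A degree-3 polynomial over a field with no linear factor is irreducible.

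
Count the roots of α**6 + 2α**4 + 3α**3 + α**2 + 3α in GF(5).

Write P(α) = α**6 + 2α**4 + 3α**3 + α**2 + 3α.
Evaluate at each of the 5 elements of GF(5):
P(0) = 0 → root; P(1) = 0 → root; P(2) = 0 → root; P(3) = 0 → root; P(4) = 3.
Roots: {0, 1, 2, 3}.

4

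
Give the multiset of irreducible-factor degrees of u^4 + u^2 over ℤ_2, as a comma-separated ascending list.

Write h(u) = u^4 + u^2.
Roots in ℤ_2: h(0) = 0 → root; h(1) = 0 → root.
Linear factors from roots: (u), (u + 1).
Complete factorization: h(u) = (u)^2·(u + 1)^2.
Factor degrees with multiplicity: 1 + 1 + 1 + 1 = 4.

1, 1, 1, 1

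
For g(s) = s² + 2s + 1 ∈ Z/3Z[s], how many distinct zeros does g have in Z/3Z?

1

Evaluate at each of the 3 elements of Z/3Z:
g(0) = 1; g(1) = 1; g(2) = 0 → root.
Roots: {2}.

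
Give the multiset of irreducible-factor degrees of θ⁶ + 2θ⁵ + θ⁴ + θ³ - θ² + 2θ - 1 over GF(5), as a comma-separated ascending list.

1, 1, 2, 2

Write f(θ) = θ⁶ + 2θ⁵ + θ⁴ + θ³ - θ² + 2θ - 1.
Roots in GF(5): f(0) = 4; f(1) = 0 → root; f(2) = 1; f(3) = 4; f(4) = 0 → root.
Linear factors from roots: (θ - 1), (θ + 1).
Complete factorization: f(θ) = (θ + 1)·(θ - 1)·(θ² - 2θ - 2)·(θ² - θ + 2).
Factor degrees with multiplicity: 1 + 1 + 2 + 2 = 6.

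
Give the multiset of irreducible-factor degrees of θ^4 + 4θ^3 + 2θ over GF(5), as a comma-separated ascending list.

1, 1, 1, 1

Write h(θ) = θ^4 + 4θ^3 + 2θ.
Roots in GF(5): h(0) = 0 → root; h(1) = 2; h(2) = 2; h(3) = 0 → root; h(4) = 0 → root.
Linear factors from roots: (θ), (θ + 2), (θ + 1).
Complete factorization: h(θ) = (θ)·(θ + 2)·(θ + 1)^2.
Factor degrees with multiplicity: 1 + 1 + 1 + 1 = 4.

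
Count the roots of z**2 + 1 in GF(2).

1

Write h(z) = z**2 + 1.
Evaluate at each of the 2 elements of GF(2):
h(0) = 1; h(1) = 0 → root.
Roots: {1}.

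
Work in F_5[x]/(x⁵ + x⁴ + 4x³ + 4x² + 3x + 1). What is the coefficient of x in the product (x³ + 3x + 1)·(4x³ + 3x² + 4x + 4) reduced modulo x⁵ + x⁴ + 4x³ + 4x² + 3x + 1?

0

Multiply in F_5[x]: (x³ + 3x + 1)·(4x³ + 3x² + 4x + 4) = 4x⁶ + 3x⁵ + x⁴ + 2x³ + x + 4.
Reduce using x⁵ ≡ 4x⁴ + x³ + x² + 2x + 4 (mod x⁵ + x⁴ + 4x³ + 4x² + 3x + 1).
Reduced: x⁴ + 2x².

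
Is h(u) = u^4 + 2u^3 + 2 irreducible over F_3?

Check for roots in F_3: h(0) = 2; h(1) = 2; h(2) = 1.
No roots, so no linear factors.
Monic irreducibles of degree 2 over GF(3): u^2 + 1, u^2 + u + 2, u^2 + 2u + 2.
None of them divide h (all give nonzero remainder).
No irreducible factor of degree ≤ 2 exists, so h is irreducible over GF(3).

Yes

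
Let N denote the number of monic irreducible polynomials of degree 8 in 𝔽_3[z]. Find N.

810

By the necklace-counting formula, N_3(8) = (1/8) Σ_{d|8} μ(8/d)·3^d.
Divisors of 8: 1, 2, 4, 8; μ(8/d) for each: 0, 0, -1, 1.
Σ = − 3^4 + 3^8 = 6480.
N = 6480/8 = 810.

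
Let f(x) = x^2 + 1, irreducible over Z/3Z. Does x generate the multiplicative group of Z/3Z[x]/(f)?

|GF(3^2)^×| = 3^2 − 1 = 8. Prime factorization: 8 = 2^3.
f is primitive ⇔ x has order 8 in GF(3)[x]/(f), i.e. x^(8/q) ≠ 1 for each prime q | 8.
x^(4) mod f = 1
Since x^(4) = 1, the order of x divides 4 < 8; not primitive.

No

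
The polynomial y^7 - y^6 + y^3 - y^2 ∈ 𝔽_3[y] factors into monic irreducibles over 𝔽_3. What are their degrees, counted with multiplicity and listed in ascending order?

1, 1, 1, 2, 2

Write g(y) = y^7 - y^6 + y^3 - y^2.
Roots in 𝔽_3: g(0) = 0 → root; g(1) = 0 → root; g(2) = 2.
Linear factors from roots: (y), (y - 1).
Complete factorization: g(y) = (y - 1)·(y)^2·(y^2 + y - 1)·(y^2 - y - 1).
Factor degrees with multiplicity: 1 + 1 + 1 + 2 + 2 = 7.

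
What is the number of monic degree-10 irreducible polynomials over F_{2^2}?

104754

Gauss's count: N_{4}(10) = (1/10) Σ_{d|10} μ(10/d)·4^d.
Divisors of 10: 1, 2, 5, 10; μ(10/d) for each: 1, -1, -1, 1.
Σ = 4^1 − 4^2 − 4^5 + 4^10 = 1047540.
N = 1047540/10 = 104754.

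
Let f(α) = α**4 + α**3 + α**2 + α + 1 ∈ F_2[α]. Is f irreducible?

Yes

Check for roots in F_2: f(0) = 1; f(1) = 1.
No roots, so no linear factors.
Monic irreducibles of degree 2 over GF(2): α**2 + α + 1.
None of them divide f (all give nonzero remainder).
No irreducible factor of degree ≤ 2 exists, so f is irreducible over GF(2).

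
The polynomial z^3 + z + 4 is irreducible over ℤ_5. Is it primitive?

No

Write f(z) = z^3 + z + 4.
|GF(5^3)^×| = 5^3 − 1 = 124. Prime factorization: 124 = 2^2·31.
f is primitive ⇔ z has order 124 in GF(5)[z]/(f), i.e. z^(124/q) ≠ 1 for each prime q | 124.
z^(62) mod f = 1
z^(4) mod f = 4z^2 + z.
Since z^(62) = 1, the order of z divides 62 < 124; not primitive.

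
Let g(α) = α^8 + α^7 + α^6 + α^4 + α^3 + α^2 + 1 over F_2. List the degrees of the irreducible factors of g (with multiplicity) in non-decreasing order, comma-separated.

8

Roots in F_2: g(0) = 1; g(1) = 1.
Complete factorization: g(α) = (α^8 + α^7 + α^6 + α^4 + α^3 + α^2 + 1).
Factor degrees with multiplicity: 8 = 8.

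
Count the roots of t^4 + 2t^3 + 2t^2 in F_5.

3

Write h(t) = t^4 + 2t^3 + 2t^2.
Evaluate at each of the 5 elements of F_5:
h(0) = 0 → root; h(1) = 0 → root; h(2) = 0 → root; h(3) = 3; h(4) = 1.
Roots: {0, 1, 2}.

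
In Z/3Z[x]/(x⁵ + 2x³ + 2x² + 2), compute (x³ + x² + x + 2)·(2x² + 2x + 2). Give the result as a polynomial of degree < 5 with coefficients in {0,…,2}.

Multiply in Z/3Z[x]: (x³ + x² + x + 2)·(2x² + 2x + 2) = 2x⁵ + x⁴ + 2x² + 1.
Reduce using x⁵ ≡ x³ + x² + 1 (mod x⁵ + 2x³ + 2x² + 2).
Reduced: x⁴ + 2x³ + x².

x^4 + 2x^3 + x^2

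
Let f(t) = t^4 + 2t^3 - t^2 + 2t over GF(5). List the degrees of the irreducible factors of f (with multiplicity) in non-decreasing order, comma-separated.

Roots in GF(5): f(0) = 0 → root; f(1) = 4; f(2) = 2; f(3) = 2; f(4) = 1.
Linear factors from roots: (t).
Complete factorization: f(t) = (t)·(t^3 + 2t^2 - t + 2).
Factor degrees with multiplicity: 1 + 3 = 4.

1, 3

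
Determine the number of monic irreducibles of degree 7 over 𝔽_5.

Gauss's count: N_{5}(7) = (1/7) Σ_{d|7} μ(7/d)·5^d.
Divisors of 7: 1, 7; μ(7/d) for each: -1, 1.
Σ = − 5^1 + 5^7 = 78120.
N = 78120/7 = 11160.

11160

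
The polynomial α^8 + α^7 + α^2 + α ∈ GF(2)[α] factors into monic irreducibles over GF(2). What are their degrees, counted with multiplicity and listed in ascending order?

Write h(α) = α^8 + α^7 + α^2 + α.
Roots in GF(2): h(0) = 0 → root; h(1) = 0 → root.
Linear factors from roots: (α), (α + 1).
Complete factorization: h(α) = (α)·(α + 1)^3·(α^2 + α + 1)^2.
Factor degrees with multiplicity: 1 + 1 + 1 + 1 + 2 + 2 = 8.

1, 1, 1, 1, 2, 2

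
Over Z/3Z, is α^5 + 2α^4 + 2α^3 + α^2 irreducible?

Write f(α) = α^5 + 2α^4 + 2α^3 + α^2.
Check for roots in Z/3Z: f(0) = 0 → root; f(1) = 0 → root; f(2) = 0 → root.
f(0) = 0, so (α) divides f(α); f is reducible.

No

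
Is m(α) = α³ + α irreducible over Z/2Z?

No

Check for roots in Z/2Z: m(0) = 0 → root; m(1) = 0 → root.
m(0) = 0, so (α) divides m(α); m is reducible.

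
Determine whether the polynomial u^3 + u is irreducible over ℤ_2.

No

Write h(u) = u^3 + u.
Check for roots in ℤ_2: h(0) = 0 → root; h(1) = 0 → root.
h(0) = 0, so (u) divides h(u); h is reducible.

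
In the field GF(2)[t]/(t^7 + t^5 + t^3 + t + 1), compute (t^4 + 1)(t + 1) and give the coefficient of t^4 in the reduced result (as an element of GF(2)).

Multiply in GF(2)[t]: (t^4 + 1)·(t + 1) = t^5 + t^4 + t + 1.
Reduced: t^5 + t^4 + t + 1.

1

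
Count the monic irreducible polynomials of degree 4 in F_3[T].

The number of monic irreducibles of degree 4 over GF(3) is (1/4)·Σ_{d∣4} μ(4/d) 3^d.
Divisors of 4: 1, 2, 4; μ(4/d) for each: 0, -1, 1.
Σ = − 3^2 + 3^4 = 72.
N = 72/4 = 18.

18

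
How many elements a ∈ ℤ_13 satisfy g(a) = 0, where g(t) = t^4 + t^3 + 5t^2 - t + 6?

Evaluate at each of the 13 elements of ℤ_13:
g(0) = 6; g(1) = 12; g(2) = 9; g(3) = 0 → root; g(4) = 12; g(5) = 5; g(6) = 2; g(7) = 11; g(8) = 12; g(9) = 9; g(10) = 4; g(11) = 10; g(12) = 12.
Roots: {3}.

1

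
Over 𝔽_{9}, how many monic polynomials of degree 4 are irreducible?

1620

The number of monic irreducibles of degree 4 over GF(9) is (1/4)·Σ_{d∣4} μ(4/d) 9^d.
Divisors of 4: 1, 2, 4; μ(4/d) for each: 0, -1, 1.
Σ = − 9^2 + 9^4 = 6480.
N = 6480/4 = 1620.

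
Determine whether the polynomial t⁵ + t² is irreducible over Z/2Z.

Write g(t) = t⁵ + t².
Check for roots in Z/2Z: g(0) = 0 → root; g(1) = 0 → root.
g(0) = 0, so (t) divides g(t); g is reducible.

No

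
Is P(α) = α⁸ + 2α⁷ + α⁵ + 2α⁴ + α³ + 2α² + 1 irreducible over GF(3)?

Yes

Check for roots in GF(3): P(0) = 1; P(1) = 1; P(2) = 2.
No roots, so no linear factors.
Monic irreducibles of degree 2 over GF(3): α² + 1, α² + α + 2, α² + 2α + 2.
None of them divide P (all give nonzero remainder).
Degree-3 irreducible divisors: test the 8 monic irreducibles of degree 3 over GF(3).
None of them divide P (all give nonzero remainder).
Degree-4 irreducible divisors: test the 18 monic irreducibles of degree 4 over GF(3).
None of them divide P (all give nonzero remainder).
No irreducible factor of degree ≤ 4 exists, so P is irreducible over GF(3).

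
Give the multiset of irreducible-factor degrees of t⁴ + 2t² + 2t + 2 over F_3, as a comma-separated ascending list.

Write g(t) = t⁴ + 2t² + 2t + 2.
Roots in F_3: g(0) = 2; g(1) = 1; g(2) = 0 → root.
Linear factors from roots: (t + 1).
Complete factorization: g(t) = (t + 1)^2·(t² + t + 2).
Factor degrees with multiplicity: 1 + 1 + 2 = 4.

1, 1, 2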